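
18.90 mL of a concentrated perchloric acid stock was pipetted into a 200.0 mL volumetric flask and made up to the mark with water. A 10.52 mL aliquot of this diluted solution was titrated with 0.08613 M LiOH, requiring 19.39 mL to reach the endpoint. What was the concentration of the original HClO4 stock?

n(LiOH) = 0.08613 x 0.01939 = 0.001670 mol.
n(HClO4) in the aliquot = 0.001670 mol.
[diluted HClO4] = 0.001670 / 0.01052 = 0.1588 M.
Dilution factor = 200.0/18.90 = 10.58, so [stock] = 0.1588 x 10.58 = 1.68 M.

1.68 M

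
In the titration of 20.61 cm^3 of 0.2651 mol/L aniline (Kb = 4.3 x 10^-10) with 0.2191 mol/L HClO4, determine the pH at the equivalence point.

2.78

n(C6H5NH2) = 0.2651 x 0.02061 = 0.005464 mol; V(HClO4) at equivalence = 0.005464/0.2191 = 0.02494 L.
At equivalence the base is fully converted to C6H5NH3+; total volume = 0.04555 L, so [C6H5NH3+] = 0.005464/0.04555 = 0.1200 M.
Ka(C6H5NH3+) = Kw/Kb = 1.0e-14 / 4.3 x 10^-10 = 2.33e-5.
[H^+] = sqrt(Ka x [C6H5NH3+]) = sqrt(2.33e-5 x 0.1200) = 0.00167 M.
pH = -log(0.00167) = 2.78.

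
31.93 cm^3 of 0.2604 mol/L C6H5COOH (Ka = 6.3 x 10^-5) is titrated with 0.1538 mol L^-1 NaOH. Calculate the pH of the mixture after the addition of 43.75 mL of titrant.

Initial n(C6H5COOH) = 0.2604 x 0.03193 = 0.008315 mol.
n(NaOH) added = 0.1538 x 0.04375 = 0.006729 mol, converting that many moles of C6H5COOH to C6H5COO-.
Remaining n(C6H5COOH) = 0.001586 mol; n(C6H5COO-) = 0.006729 mol.
By Henderson-Hasselbalch, pH = pKa + log([A^-]/[HA]) = 4.20 + log(0.006729/0.001586) = 4.20 + (+0.63) = 4.83.

4.83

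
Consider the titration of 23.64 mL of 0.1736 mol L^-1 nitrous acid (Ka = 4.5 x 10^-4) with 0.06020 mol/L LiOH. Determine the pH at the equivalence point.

8.00

n(HNO2) = 0.1736 x 0.02364 = 0.004104 mol; V(LiOH) at equivalence = 0.004104/0.06020 = 0.06817 L.
At equivalence all the acid is converted to NO2-; total volume = 0.02364 + 0.06817 = 0.09181 L, so [NO2-] = 0.004104/0.09181 = 0.04470 M.
Kb = Kw/Ka = 1.0e-14 / 4.5 x 10^-4 = 2.22e-11.
[OH^-] = sqrt(Kb x [NO2-]) = sqrt(2.22e-11 x 0.04470) = 9.97e-7 M.
pOH = 6.00, so pH = 14.00 - 6.00 = 8.00.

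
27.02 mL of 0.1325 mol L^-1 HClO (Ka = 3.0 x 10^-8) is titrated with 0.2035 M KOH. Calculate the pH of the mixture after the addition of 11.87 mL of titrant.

Initial n(HClO) = 0.1325 x 0.02702 = 0.003580 mol.
n(KOH) added = 0.2035 x 0.01187 = 0.002416 mol, converting that many moles of HClO to ClO-.
Remaining n(HClO) = 0.001165 mol; n(ClO-) = 0.002416 mol.
By Henderson-Hasselbalch, pH = pKa + log([A^-]/[HA]) = 7.52 + log(0.002416/0.001165) = 7.52 + (+0.32) = 7.84.

7.84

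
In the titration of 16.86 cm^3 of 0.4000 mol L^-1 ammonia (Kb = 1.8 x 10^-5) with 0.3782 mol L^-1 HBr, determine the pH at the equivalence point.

n(NH3) = 0.4000 x 0.01686 = 0.006744 mol; V(HBr) at equivalence = 0.006744/0.3782 = 0.01783 L.
At equivalence the base is fully converted to NH4+; total volume = 0.03469 L, so [NH4+] = 0.006744/0.03469 = 0.1944 M.
Ka(NH4+) = Kw/Kb = 1.0e-14 / 1.8 x 10^-5 = 5.56e-10.
[H^+] = sqrt(Ka x [NH4+]) = sqrt(5.56e-10 x 0.1944) = 1.04e-5 M.
pH = -log(1.04e-5) = 4.98.

4.98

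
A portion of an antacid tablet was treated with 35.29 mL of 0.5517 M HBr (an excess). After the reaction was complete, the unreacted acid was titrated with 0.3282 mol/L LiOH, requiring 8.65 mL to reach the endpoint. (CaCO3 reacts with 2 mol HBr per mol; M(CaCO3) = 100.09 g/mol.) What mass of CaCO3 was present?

0.832 g

Total n(HBr) added = 0.5517 x 0.03529 = 0.01947 mol.
n(LiOH) used = 0.3282 x 0.008650 = 0.002839 mol, which equals the excess n(HBr).
So n(HBr) consumed by the sample = 0.01947 - 0.002839 = 0.01663 mol.
n(CaCO3) = 0.01663 / 2 = 0.008315 mol.
mass = 0.008315 mol x 100.09 g/mol = 0.832 g.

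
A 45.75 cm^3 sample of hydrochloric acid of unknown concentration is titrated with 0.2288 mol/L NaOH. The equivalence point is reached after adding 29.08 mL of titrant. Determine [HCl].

n(NaOH) delivered = 0.2288 x 0.02908 = 0.006654 mol.
For a 1:1 reaction, n(HCl) = 0.006654 mol.
[HCl] = 0.006654 mol / 0.04575 L = 0.145 M.

0.145 M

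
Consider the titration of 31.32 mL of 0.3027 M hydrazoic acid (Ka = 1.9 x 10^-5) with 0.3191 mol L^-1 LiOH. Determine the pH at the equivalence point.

n(HN3) = 0.3027 x 0.03132 = 0.009481 mol; V(LiOH) at equivalence = 0.009481/0.3191 = 0.02971 L.
At equivalence all the acid is converted to N3-; total volume = 0.03132 + 0.02971 = 0.06103 L, so [N3-] = 0.009481/0.06103 = 0.1553 M.
Kb = Kw/Ka = 1.0e-14 / 1.9 x 10^-5 = 5.26e-10.
[OH^-] = sqrt(Kb x [N3-]) = sqrt(5.26e-10 x 0.1553) = 9.04e-6 M.
pOH = 5.04, so pH = 14.00 - 5.04 = 8.96.

8.96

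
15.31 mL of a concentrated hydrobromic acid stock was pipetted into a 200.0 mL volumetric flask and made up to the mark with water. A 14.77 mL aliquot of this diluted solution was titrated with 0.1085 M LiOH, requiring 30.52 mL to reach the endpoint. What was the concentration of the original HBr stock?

2.93 M

n(LiOH) = 0.1085 x 0.03052 = 0.003311 mol.
n(HBr) in the aliquot = 0.003311 mol.
[diluted HBr] = 0.003311 / 0.01477 = 0.2242 M.
Dilution factor = 200.0/15.31 = 13.06, so [stock] = 0.2242 x 13.06 = 2.93 M.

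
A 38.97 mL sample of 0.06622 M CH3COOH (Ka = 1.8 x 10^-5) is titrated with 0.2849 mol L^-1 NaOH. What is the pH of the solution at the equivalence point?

8.74

n(CH3COOH) = 0.06622 x 0.03897 = 0.002581 mol; V(NaOH) at equivalence = 0.002581/0.2849 = 0.009058 L.
At equivalence all the acid is converted to CH3COO-; total volume = 0.03897 + 0.009058 = 0.04803 L, so [CH3COO-] = 0.002581/0.04803 = 0.05373 M.
Kb = Kw/Ka = 1.0e-14 / 1.8 x 10^-5 = 5.56e-10.
[OH^-] = sqrt(Kb x [CH3COO-]) = sqrt(5.56e-10 x 0.05373) = 5.46e-6 M.
pOH = 5.26, so pH = 14.00 - 5.26 = 8.74.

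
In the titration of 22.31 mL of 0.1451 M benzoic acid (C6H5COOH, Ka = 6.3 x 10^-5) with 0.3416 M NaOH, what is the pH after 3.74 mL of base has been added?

Initial n(C6H5COOH) = 0.1451 x 0.02231 = 0.003237 mol.
n(NaOH) added = 0.3416 x 0.003740 = 0.001278 mol, converting that many moles of C6H5COOH to C6H5COO-.
Remaining n(C6H5COOH) = 0.001960 mol; n(C6H5COO-) = 0.001278 mol.
By Henderson-Hasselbalch, pH = pKa + log([A^-]/[HA]) = 4.20 + log(0.001278/0.001960) = 4.20 + (-0.19) = 4.01.

4.01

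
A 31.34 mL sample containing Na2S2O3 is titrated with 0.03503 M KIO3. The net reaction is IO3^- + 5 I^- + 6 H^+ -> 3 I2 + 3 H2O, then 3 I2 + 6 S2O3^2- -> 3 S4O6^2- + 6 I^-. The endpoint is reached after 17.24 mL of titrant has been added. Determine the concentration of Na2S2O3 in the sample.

0.116 M

n(KIO3) = 0.03503 x 0.01724 = 0.0006039 mol.
From the balanced equation, 1 mol KIO3 reacts with 6 mol Na2S2O3, so n(Na2S2O3) = 0.0006039 x 6/1 = 0.003624 mol.
[Na2S2O3] = 0.003624 / 0.03134 L = 0.116 M.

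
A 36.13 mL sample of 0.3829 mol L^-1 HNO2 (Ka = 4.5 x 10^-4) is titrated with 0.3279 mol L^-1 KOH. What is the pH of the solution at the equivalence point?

8.30

n(HNO2) = 0.3829 x 0.03613 = 0.01383 mol; V(KOH) at equivalence = 0.01383/0.3279 = 0.04219 L.
At equivalence all the acid is converted to NO2-; total volume = 0.03613 + 0.04219 = 0.07832 L, so [NO2-] = 0.01383/0.07832 = 0.1766 M.
Kb = Kw/Ka = 1.0e-14 / 4.5 x 10^-4 = 2.22e-11.
[OH^-] = sqrt(Kb x [NO2-]) = sqrt(2.22e-11 x 0.1766) = 1.98e-6 M.
pOH = 5.70, so pH = 14.00 - 5.70 = 8.30.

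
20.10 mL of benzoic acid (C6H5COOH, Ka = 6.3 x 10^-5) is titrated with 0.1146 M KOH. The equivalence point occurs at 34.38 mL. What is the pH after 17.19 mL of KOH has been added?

17.19 mL is exactly half the equivalence volume (34.38/2), i.e. the half-equivalence point.
There, n(HA) = n(A^-), so pH = pKa = -log(6.3 x 10^-5) = 4.20.

4.20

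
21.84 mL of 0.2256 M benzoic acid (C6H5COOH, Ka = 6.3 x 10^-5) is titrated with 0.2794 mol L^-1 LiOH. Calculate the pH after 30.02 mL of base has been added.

12.82

n(acid) = 0.2256 x 0.02184 = 0.004927 mol; n(LiOH) added = 0.2794 x 0.03002 = 0.008388 mol.
Base is in excess by 0.008388 - 0.004927 = 0.003460 mol in a total volume of 0.05186 L.
[OH^-] = 0.003460/0.05186 = 0.06673 M, so pOH = 1.18 and pH = 14.00 - 1.18 = 12.82.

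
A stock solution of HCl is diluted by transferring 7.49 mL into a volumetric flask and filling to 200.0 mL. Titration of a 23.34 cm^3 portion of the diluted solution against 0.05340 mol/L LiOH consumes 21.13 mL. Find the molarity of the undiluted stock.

1.29 M

n(LiOH) = 0.05340 x 0.02113 = 0.001128 mol.
n(HCl) in the aliquot = 0.001128 mol.
[diluted HCl] = 0.001128 / 0.02334 = 0.04834 M.
Dilution factor = 200.0/7.490 = 26.70, so [stock] = 0.04834 x 26.70 = 1.29 M.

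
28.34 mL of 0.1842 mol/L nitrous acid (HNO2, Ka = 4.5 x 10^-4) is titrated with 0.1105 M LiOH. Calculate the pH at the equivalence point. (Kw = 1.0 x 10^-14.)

8.09

n(HNO2) = 0.1842 x 0.02834 = 0.005220 mol; V(LiOH) at equivalence = 0.005220/0.1105 = 0.04724 L.
At equivalence all the acid is converted to NO2-; total volume = 0.02834 + 0.04724 = 0.07558 L, so [NO2-] = 0.005220/0.07558 = 0.06907 M.
Kb = Kw/Ka = 1.0e-14 / 4.5 x 10^-4 = 2.22e-11.
[OH^-] = sqrt(Kb x [NO2-]) = sqrt(2.22e-11 x 0.06907) = 1.24e-6 M.
pOH = 5.91, so pH = 14.00 - 5.91 = 8.09.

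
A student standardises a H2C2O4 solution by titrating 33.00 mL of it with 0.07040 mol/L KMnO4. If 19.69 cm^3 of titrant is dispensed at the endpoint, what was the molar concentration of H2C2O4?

n(KMnO4) = 0.07040 x 0.01969 = 0.001386 mol.
From the balanced equation, 2 mol KMnO4 reacts with 5 mol H2C2O4, so n(H2C2O4) = 0.001386 x 5/2 = 0.003465 mol.
[H2C2O4] = 0.003465 / 0.03300 L = 0.105 M.

0.105 M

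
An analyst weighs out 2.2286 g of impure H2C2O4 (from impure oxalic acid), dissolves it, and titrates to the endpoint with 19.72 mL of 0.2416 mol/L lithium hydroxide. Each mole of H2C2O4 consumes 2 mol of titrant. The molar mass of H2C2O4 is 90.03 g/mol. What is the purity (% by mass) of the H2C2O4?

9.62%

n(LiOH) = 0.2416 x 0.01972 = 0.004764 mol.
n(H2C2O4) = 0.004764 / 2 = 0.002382 mol.
mass of H2C2O4 = 0.002382 x 90.03 = 0.2145 g.
% purity = 0.2145 / 2.2286 x 100 = 9.62%.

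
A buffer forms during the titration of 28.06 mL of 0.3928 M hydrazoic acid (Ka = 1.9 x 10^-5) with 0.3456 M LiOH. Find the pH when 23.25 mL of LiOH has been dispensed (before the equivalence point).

5.15

Initial n(HN3) = 0.3928 x 0.02806 = 0.01102 mol.
n(LiOH) added = 0.3456 x 0.02325 = 0.008035 mol, converting that many moles of HN3 to N3-.
Remaining n(HN3) = 0.002987 mol; n(N3-) = 0.008035 mol.
By Henderson-Hasselbalch, pH = pKa + log([A^-]/[HA]) = 4.72 + log(0.008035/0.002987) = 4.72 + (+0.43) = 5.15.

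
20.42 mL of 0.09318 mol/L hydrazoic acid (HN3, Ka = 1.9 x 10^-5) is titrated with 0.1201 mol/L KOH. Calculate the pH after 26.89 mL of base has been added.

12.45

n(acid) = 0.09318 x 0.02042 = 0.001903 mol; n(KOH) added = 0.1201 x 0.02689 = 0.003229 mol.
Base is in excess by 0.003229 - 0.001903 = 0.001327 mol in a total volume of 0.04731 L.
[OH^-] = 0.001327/0.04731 = 0.02804 M, so pOH = 1.55 and pH = 14.00 - 1.55 = 12.45.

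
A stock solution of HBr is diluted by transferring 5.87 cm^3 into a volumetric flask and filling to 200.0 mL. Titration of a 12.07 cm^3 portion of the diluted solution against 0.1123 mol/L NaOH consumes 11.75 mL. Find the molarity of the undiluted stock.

n(NaOH) = 0.1123 x 0.01175 = 0.001320 mol.
n(HBr) in the aliquot = 0.001320 mol.
[diluted HBr] = 0.001320 / 0.01207 = 0.1093 M.
Dilution factor = 200.0/5.870 = 34.07, so [stock] = 0.1093 x 34.07 = 3.72 M.

3.72 M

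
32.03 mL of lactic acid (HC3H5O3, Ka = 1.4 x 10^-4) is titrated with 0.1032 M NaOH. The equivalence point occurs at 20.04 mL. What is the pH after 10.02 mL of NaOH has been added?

3.85

10.02 mL is exactly half the equivalence volume (20.04/2), i.e. the half-equivalence point.
There, n(HA) = n(A^-), so pH = pKa = -log(1.4 x 10^-4) = 3.85.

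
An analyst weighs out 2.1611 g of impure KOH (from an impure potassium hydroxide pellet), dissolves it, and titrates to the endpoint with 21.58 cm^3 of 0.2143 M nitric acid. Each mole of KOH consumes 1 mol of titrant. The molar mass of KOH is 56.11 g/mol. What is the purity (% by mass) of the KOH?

12.0%

n(HNO3) = 0.2143 x 0.02158 = 0.004625 mol.
n(KOH) = 0.004625 / 1 = 0.004625 mol.
mass of KOH = 0.004625 x 56.11 = 0.2595 g.
% purity = 0.2595 / 2.1611 x 100 = 12.0%.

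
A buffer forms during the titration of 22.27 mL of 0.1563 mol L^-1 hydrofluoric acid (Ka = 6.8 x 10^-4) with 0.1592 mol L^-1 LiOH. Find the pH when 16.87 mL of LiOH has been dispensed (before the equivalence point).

3.70

Initial n(HF) = 0.1563 x 0.02227 = 0.003481 mol.
n(LiOH) added = 0.1592 x 0.01687 = 0.002686 mol, converting that many moles of HF to F-.
Remaining n(HF) = 0.0007951 mol; n(F-) = 0.002686 mol.
By Henderson-Hasselbalch, pH = pKa + log([A^-]/[HA]) = 3.17 + log(0.002686/0.0007951) = 3.17 + (+0.53) = 3.70.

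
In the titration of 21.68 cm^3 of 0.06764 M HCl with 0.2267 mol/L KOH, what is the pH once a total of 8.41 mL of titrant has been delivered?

12.17

n(acid) = 0.06764 x 0.02168 = 0.001466 mol; n(KOH) added = 0.2267 x 0.008410 = 0.001907 mol.
Base is in excess by 0.001907 - 0.001466 = 0.0004401 mol in a total volume of 0.03009 L.
[OH^-] = 0.0004401/0.03009 = 0.01463 M, so pOH = 1.83 and pH = 14.00 - 1.83 = 12.17.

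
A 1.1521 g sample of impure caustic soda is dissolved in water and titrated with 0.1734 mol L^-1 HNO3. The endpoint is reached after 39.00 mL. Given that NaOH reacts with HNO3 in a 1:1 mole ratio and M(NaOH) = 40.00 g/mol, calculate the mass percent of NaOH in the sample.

23.5%

n(HNO3) = 0.1734 x 0.03900 = 0.006763 mol.
n(NaOH) = 0.006763 / 1 = 0.006763 mol.
mass of NaOH = 0.006763 x 40.00 = 0.2705 g.
% purity = 0.2705 / 1.1521 x 100 = 23.5%.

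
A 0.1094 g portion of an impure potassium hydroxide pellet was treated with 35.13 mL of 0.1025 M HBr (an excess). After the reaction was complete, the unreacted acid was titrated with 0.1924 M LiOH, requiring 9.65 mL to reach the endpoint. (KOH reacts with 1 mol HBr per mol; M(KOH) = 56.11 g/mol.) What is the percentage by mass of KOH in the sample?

Total n(HBr) added = 0.1025 x 0.03513 = 0.003601 mol.
n(LiOH) used = 0.1924 x 0.009650 = 0.001857 mol, which equals the excess n(HBr).
So n(HBr) consumed by the sample = 0.003601 - 0.001857 = 0.001744 mol.
n(KOH) = 0.001744 / 1 = 0.001744 mol.
mass KOH = 0.001744 x 56.11 = 0.09787 g, so %KOH = 0.09787/0.1094 x 100 = 89.5%.

89.5%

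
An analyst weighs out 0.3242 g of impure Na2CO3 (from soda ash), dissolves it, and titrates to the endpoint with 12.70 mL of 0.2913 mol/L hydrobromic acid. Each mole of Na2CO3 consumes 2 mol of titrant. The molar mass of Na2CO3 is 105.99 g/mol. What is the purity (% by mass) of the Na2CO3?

n(HBr) = 0.2913 x 0.01270 = 0.003700 mol.
n(Na2CO3) = 0.003700 / 2 = 0.001850 mol.
mass of Na2CO3 = 0.001850 x 105.99 = 0.1961 g.
% purity = 0.1961 / 0.3242 x 100 = 60.5%.

60.5%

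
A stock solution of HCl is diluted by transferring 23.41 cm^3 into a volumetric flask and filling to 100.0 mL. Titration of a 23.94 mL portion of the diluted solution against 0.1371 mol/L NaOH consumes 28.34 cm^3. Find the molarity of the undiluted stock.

n(NaOH) = 0.1371 x 0.02834 = 0.003885 mol.
n(HCl) in the aliquot = 0.003885 mol.
[diluted HCl] = 0.003885 / 0.02394 = 0.1623 M.
Dilution factor = 100.0/23.41 = 4.272, so [stock] = 0.1623 x 4.272 = 0.693 M.

0.693 M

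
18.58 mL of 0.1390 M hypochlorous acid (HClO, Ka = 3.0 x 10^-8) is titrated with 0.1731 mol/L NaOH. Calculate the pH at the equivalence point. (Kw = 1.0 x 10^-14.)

10.20

n(HClO) = 0.1390 x 0.01858 = 0.002583 mol; V(NaOH) at equivalence = 0.002583/0.1731 = 0.01492 L.
At equivalence all the acid is converted to ClO-; total volume = 0.01858 + 0.01492 = 0.03350 L, so [ClO-] = 0.002583/0.03350 = 0.07709 M.
Kb = Kw/Ka = 1.0e-14 / 3.0 x 10^-8 = 3.33e-7.
[OH^-] = sqrt(Kb x [ClO-]) = sqrt(3.33e-7 x 0.07709) = 0.000160 M.
pOH = 3.80, so pH = 14.00 - 3.80 = 10.20.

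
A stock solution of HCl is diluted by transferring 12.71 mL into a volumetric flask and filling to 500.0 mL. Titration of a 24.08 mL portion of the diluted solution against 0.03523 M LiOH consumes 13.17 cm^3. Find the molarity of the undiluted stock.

0.758 M

n(LiOH) = 0.03523 x 0.01317 = 0.0004640 mol.
n(HCl) in the aliquot = 0.0004640 mol.
[diluted HCl] = 0.0004640 / 0.02408 = 0.01927 M.
Dilution factor = 500.0/12.71 = 39.34, so [stock] = 0.01927 x 39.34 = 0.758 M.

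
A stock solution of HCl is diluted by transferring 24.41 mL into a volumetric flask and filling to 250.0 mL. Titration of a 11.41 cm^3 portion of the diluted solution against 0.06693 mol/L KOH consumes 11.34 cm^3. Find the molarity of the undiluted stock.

n(KOH) = 0.06693 x 0.01134 = 0.0007590 mol.
n(HCl) in the aliquot = 0.0007590 mol.
[diluted HCl] = 0.0007590 / 0.01141 = 0.06652 M.
Dilution factor = 250.0/24.41 = 10.24, so [stock] = 0.06652 x 10.24 = 0.681 M.

0.681 M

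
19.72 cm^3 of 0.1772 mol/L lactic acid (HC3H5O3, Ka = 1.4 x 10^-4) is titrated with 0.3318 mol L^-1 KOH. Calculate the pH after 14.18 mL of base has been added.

n(acid) = 0.1772 x 0.01972 = 0.003494 mol; n(KOH) added = 0.3318 x 0.01418 = 0.004705 mol.
Base is in excess by 0.004705 - 0.003494 = 0.001211 mol in a total volume of 0.03390 L.
[OH^-] = 0.001211/0.03390 = 0.03571 M, so pOH = 1.45 and pH = 14.00 - 1.45 = 12.55.

12.55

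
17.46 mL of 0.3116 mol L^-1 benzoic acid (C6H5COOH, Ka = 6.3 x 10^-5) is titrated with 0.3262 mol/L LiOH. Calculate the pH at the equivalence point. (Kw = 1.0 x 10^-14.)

n(C6H5COOH) = 0.3116 x 0.01746 = 0.005441 mol; V(LiOH) at equivalence = 0.005441/0.3262 = 0.01668 L.
At equivalence all the acid is converted to C6H5COO-; total volume = 0.01746 + 0.01668 = 0.03414 L, so [C6H5COO-] = 0.005441/0.03414 = 0.1594 M.
Kb = Kw/Ka = 1.0e-14 / 6.3 x 10^-5 = 1.59e-10.
[OH^-] = sqrt(Kb x [C6H5COO-]) = sqrt(1.59e-10 x 0.1594) = 5.03e-6 M.
pOH = 5.30, so pH = 14.00 - 5.30 = 8.70.

8.70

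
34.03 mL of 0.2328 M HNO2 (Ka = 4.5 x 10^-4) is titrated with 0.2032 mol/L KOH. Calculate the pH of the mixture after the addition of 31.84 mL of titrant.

Initial n(HNO2) = 0.2328 x 0.03403 = 0.007922 mol.
n(KOH) added = 0.2032 x 0.03184 = 0.006470 mol, converting that many moles of HNO2 to NO2-.
Remaining n(HNO2) = 0.001452 mol; n(NO2-) = 0.006470 mol.
By Henderson-Hasselbalch, pH = pKa + log([A^-]/[HA]) = 3.35 + log(0.006470/0.001452) = 3.35 + (+0.65) = 4.00.

4.00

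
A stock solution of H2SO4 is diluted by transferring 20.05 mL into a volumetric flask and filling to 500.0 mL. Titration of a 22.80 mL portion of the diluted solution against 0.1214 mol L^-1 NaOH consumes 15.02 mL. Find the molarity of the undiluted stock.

0.997 M

n(NaOH) = 0.1214 x 0.01502 = 0.001823 mol.
n(H2SO4) in the aliquot = 0.001823 x 1/2 = 0.0009117 mol.
[diluted H2SO4] = 0.0009117 / 0.02280 = 0.03999 M.
Dilution factor = 500.0/20.05 = 24.94, so [stock] = 0.03999 x 24.94 = 0.997 M.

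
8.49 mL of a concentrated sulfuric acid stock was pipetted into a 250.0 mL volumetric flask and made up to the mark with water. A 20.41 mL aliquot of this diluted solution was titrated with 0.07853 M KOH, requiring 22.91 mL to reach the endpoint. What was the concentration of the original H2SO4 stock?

1.30 M

n(KOH) = 0.07853 x 0.02291 = 0.001799 mol.
n(H2SO4) in the aliquot = 0.001799 x 1/2 = 0.0008996 mol.
[diluted H2SO4] = 0.0008996 / 0.02041 = 0.04407 M.
Dilution factor = 250.0/8.490 = 29.45, so [stock] = 0.04407 x 29.45 = 1.30 M.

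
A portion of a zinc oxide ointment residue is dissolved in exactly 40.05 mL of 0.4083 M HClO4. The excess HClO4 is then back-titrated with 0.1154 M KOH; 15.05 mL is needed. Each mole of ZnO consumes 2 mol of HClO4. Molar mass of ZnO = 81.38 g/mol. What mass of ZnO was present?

Total n(HClO4) added = 0.4083 x 0.04005 = 0.01635 mol.
n(KOH) used = 0.1154 x 0.01505 = 0.001737 mol, which equals the excess n(HClO4).
So n(HClO4) consumed by the sample = 0.01635 - 0.001737 = 0.01462 mol.
n(ZnO) = 0.01462 / 2 = 0.007308 mol.
mass = 0.007308 mol x 81.38 g/mol = 0.595 g.

0.595 g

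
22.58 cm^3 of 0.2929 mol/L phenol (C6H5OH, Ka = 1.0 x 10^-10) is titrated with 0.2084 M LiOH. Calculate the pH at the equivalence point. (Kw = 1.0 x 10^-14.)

n(C6H5OH) = 0.2929 x 0.02258 = 0.006614 mol; V(LiOH) at equivalence = 0.006614/0.2084 = 0.03174 L.
At equivalence all the acid is converted to C6H5O-; total volume = 0.02258 + 0.03174 = 0.05432 L, so [C6H5O-] = 0.006614/0.05432 = 0.1218 M.
Kb = Kw/Ka = 1.0e-14 / 1.0 x 10^-10 = 0.000100.
[OH^-] = sqrt(Kb x [C6H5O-]) = sqrt(0.000100 x 0.1218) = 0.00349 M.
pOH = 2.46, so pH = 14.00 - 2.46 = 11.54.

11.54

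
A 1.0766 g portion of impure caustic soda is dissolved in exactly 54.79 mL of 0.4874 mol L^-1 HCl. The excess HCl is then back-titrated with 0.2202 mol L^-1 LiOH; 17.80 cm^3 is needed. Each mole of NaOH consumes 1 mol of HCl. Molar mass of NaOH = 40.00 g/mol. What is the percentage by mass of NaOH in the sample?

84.7%

Total n(HCl) added = 0.4874 x 0.05479 = 0.02670 mol.
n(LiOH) used = 0.2202 x 0.01780 = 0.003920 mol, which equals the excess n(HCl).
So n(HCl) consumed by the sample = 0.02670 - 0.003920 = 0.02279 mol.
n(NaOH) = 0.02279 / 1 = 0.02279 mol.
mass NaOH = 0.02279 x 40.00 = 0.9114 g, so %NaOH = 0.9114/1.0766 x 100 = 84.7%.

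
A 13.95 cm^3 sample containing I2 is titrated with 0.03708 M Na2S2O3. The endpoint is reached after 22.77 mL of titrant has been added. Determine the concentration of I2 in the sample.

n(Na2S2O3) = 0.03708 x 0.02277 = 0.0008443 mol.
From the balanced equation, 2 mol Na2S2O3 reacts with 1 mol I2, so n(I2) = 0.0008443 x 1/2 = 0.0004222 mol.
[I2] = 0.0004222 / 0.01395 L = 0.0303 M.

0.0303 M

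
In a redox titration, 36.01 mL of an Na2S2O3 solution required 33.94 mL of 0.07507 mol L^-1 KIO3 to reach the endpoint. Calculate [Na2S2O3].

0.425 M

n(KIO3) = 0.07507 x 0.03394 = 0.002548 mol.
From the balanced equation, 1 mol KIO3 reacts with 6 mol Na2S2O3, so n(Na2S2O3) = 0.002548 x 6/1 = 0.01529 mol.
[Na2S2O3] = 0.01529 / 0.03601 L = 0.425 M.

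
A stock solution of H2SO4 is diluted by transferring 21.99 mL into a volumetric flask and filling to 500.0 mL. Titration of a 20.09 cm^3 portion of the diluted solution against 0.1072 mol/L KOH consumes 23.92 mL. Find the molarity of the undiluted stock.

n(KOH) = 0.1072 x 0.02392 = 0.002564 mol.
n(H2SO4) in the aliquot = 0.002564 x 1/2 = 0.001282 mol.
[diluted H2SO4] = 0.001282 / 0.02009 = 0.06382 M.
Dilution factor = 500.0/21.99 = 22.74, so [stock] = 0.06382 x 22.74 = 1.45 M.

1.45 M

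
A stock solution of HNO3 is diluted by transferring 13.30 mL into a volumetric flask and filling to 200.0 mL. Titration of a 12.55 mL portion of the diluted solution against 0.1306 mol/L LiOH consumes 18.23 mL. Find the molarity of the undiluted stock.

n(LiOH) = 0.1306 x 0.01823 = 0.002381 mol.
n(HNO3) in the aliquot = 0.002381 mol.
[diluted HNO3] = 0.002381 / 0.01255 = 0.1897 M.
Dilution factor = 200.0/13.30 = 15.04, so [stock] = 0.1897 x 15.04 = 2.85 M.

2.85 M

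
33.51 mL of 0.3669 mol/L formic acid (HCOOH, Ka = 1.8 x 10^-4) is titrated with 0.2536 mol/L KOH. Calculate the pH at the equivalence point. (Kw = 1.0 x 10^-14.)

8.46

n(HCOOH) = 0.3669 x 0.03351 = 0.01229 mol; V(KOH) at equivalence = 0.01229/0.2536 = 0.04848 L.
At equivalence all the acid is converted to HCOO-; total volume = 0.03351 + 0.04848 = 0.08199 L, so [HCOO-] = 0.01229/0.08199 = 0.1500 M.
Kb = Kw/Ka = 1.0e-14 / 1.8 x 10^-4 = 5.56e-11.
[OH^-] = sqrt(Kb x [HCOO-]) = sqrt(5.56e-11 x 0.1500) = 2.89e-6 M.
pOH = 5.54, so pH = 14.00 - 5.54 = 8.46.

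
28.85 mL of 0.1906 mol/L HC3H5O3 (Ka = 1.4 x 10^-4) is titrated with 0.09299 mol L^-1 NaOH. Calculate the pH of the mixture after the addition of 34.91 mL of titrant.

Initial n(HC3H5O3) = 0.1906 x 0.02885 = 0.005499 mol.
n(NaOH) added = 0.09299 x 0.03491 = 0.003246 mol, converting that many moles of HC3H5O3 to C3H5O3-.
Remaining n(HC3H5O3) = 0.002253 mol; n(C3H5O3-) = 0.003246 mol.
By Henderson-Hasselbalch, pH = pKa + log([A^-]/[HA]) = 3.85 + log(0.003246/0.002253) = 3.85 + (+0.16) = 4.01.

4.01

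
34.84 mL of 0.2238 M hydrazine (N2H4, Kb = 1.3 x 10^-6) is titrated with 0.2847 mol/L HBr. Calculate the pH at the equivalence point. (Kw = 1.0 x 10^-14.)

n(N2H4) = 0.2238 x 0.03484 = 0.007797 mol; V(HBr) at equivalence = 0.007797/0.2847 = 0.02739 L.
At equivalence the base is fully converted to N2H5+; total volume = 0.06223 L, so [N2H5+] = 0.007797/0.06223 = 0.1253 M.
Ka(N2H5+) = Kw/Kb = 1.0e-14 / 1.3 x 10^-6 = 7.69e-9.
[H^+] = sqrt(Ka x [N2H5+]) = sqrt(7.69e-9 x 0.1253) = 3.10e-5 M.
pH = -log(3.10e-5) = 4.51.

4.51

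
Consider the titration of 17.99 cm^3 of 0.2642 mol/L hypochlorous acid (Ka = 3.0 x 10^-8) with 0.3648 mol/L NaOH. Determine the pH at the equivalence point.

n(HClO) = 0.2642 x 0.01799 = 0.004753 mol; V(NaOH) at equivalence = 0.004753/0.3648 = 0.01303 L.
At equivalence all the acid is converted to ClO-; total volume = 0.01799 + 0.01303 = 0.03102 L, so [ClO-] = 0.004753/0.03102 = 0.1532 M.
Kb = Kw/Ka = 1.0e-14 / 3.0 x 10^-8 = 3.33e-7.
[OH^-] = sqrt(Kb x [ClO-]) = sqrt(3.33e-7 x 0.1532) = 0.000226 M.
pOH = 3.65, so pH = 14.00 - 3.65 = 10.35.

10.35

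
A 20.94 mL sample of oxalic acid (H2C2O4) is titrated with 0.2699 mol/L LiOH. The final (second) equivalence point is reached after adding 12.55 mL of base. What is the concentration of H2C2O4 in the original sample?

n(LiOH) = 0.2699 x 0.01255 = 0.003387 mol.
At the final (second) equivalence point, 2 mol OH^- react per mol H2C2O4, so n(H2C2O4) = 0.003387 / 2 = 0.001694 mol.
[H2C2O4] = 0.001694 / 0.02094 L = 0.0809 M.

0.0809 M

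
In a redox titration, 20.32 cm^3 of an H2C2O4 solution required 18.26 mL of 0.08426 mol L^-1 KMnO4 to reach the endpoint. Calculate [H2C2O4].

n(KMnO4) = 0.08426 x 0.01826 = 0.001539 mol.
From the balanced equation, 2 mol KMnO4 reacts with 5 mol H2C2O4, so n(H2C2O4) = 0.001539 x 5/2 = 0.003846 mol.
[H2C2O4] = 0.003846 / 0.02032 L = 0.189 M.

0.189 M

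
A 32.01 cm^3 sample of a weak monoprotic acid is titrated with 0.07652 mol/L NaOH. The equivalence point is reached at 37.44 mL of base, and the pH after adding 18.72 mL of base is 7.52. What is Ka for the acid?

18.72 mL is half of the equivalence volume, so this is the half-equivalence point where [HA] = [A^-].
At half-equivalence pH = pKa, so pKa = 7.52.
Ka = 10^(-7.52) = 3.0 x 10^-8.

3.0 x 10^-8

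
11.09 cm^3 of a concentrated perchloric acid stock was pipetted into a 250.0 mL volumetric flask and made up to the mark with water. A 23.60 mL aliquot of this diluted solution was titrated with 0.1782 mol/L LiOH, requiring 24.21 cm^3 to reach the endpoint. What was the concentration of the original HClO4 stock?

4.12 M

n(LiOH) = 0.1782 x 0.02421 = 0.004314 mol.
n(HClO4) in the aliquot = 0.004314 mol.
[diluted HClO4] = 0.004314 / 0.02360 = 0.1828 M.
Dilution factor = 250.0/11.09 = 22.54, so [stock] = 0.1828 x 22.54 = 4.12 M.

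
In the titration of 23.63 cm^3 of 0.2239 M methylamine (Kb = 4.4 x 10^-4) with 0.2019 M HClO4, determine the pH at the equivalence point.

n(CH3NH2) = 0.2239 x 0.02363 = 0.005291 mol; V(HClO4) at equivalence = 0.005291/0.2019 = 0.02620 L.
At equivalence the base is fully converted to CH3NH3+; total volume = 0.04983 L, so [CH3NH3+] = 0.005291/0.04983 = 0.1062 M.
Ka(CH3NH3+) = Kw/Kb = 1.0e-14 / 4.4 x 10^-4 = 2.27e-11.
[H^+] = sqrt(Ka x [CH3NH3+]) = sqrt(2.27e-11 x 0.1062) = 1.55e-6 M.
pH = -log(1.55e-6) = 5.81.

5.81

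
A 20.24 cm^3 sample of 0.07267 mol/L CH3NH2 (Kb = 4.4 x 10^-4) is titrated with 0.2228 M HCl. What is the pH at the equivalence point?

n(CH3NH2) = 0.07267 x 0.02024 = 0.001471 mol; V(HCl) at equivalence = 0.001471/0.2228 = 0.006602 L.
At equivalence the base is fully converted to CH3NH3+; total volume = 0.02684 L, so [CH3NH3+] = 0.001471/0.02684 = 0.05480 M.
Ka(CH3NH3+) = Kw/Kb = 1.0e-14 / 4.4 x 10^-4 = 2.27e-11.
[H^+] = sqrt(Ka x [CH3NH3+]) = sqrt(2.27e-11 x 0.05480) = 1.12e-6 M.
pH = -log(1.12e-6) = 5.95.

5.95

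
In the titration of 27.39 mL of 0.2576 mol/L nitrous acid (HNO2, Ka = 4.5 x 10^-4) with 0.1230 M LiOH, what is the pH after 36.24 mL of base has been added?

3.58

Initial n(HNO2) = 0.2576 x 0.02739 = 0.007056 mol.
n(LiOH) added = 0.1230 x 0.03624 = 0.004458 mol, converting that many moles of HNO2 to NO2-.
Remaining n(HNO2) = 0.002598 mol; n(NO2-) = 0.004458 mol.
By Henderson-Hasselbalch, pH = pKa + log([A^-]/[HA]) = 3.35 + log(0.004458/0.002598) = 3.35 + (+0.23) = 3.58.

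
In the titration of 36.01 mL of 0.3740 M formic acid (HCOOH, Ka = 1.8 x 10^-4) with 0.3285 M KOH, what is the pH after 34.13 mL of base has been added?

Initial n(HCOOH) = 0.3740 x 0.03601 = 0.01347 mol.
n(KOH) added = 0.3285 x 0.03413 = 0.01121 mol, converting that many moles of HCOOH to HCOO-.
Remaining n(HCOOH) = 0.002256 mol; n(HCOO-) = 0.01121 mol.
By Henderson-Hasselbalch, pH = pKa + log([A^-]/[HA]) = 3.74 + log(0.01121/0.002256) = 3.74 + (+0.70) = 4.44.

4.44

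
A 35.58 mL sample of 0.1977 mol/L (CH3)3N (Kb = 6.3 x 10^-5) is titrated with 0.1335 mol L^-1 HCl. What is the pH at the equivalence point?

n((CH3)3N) = 0.1977 x 0.03558 = 0.007034 mol; V(HCl) at equivalence = 0.007034/0.1335 = 0.05269 L.
At equivalence the base is fully converted to (CH3)3NH+; total volume = 0.08827 L, so [(CH3)3NH+] = 0.007034/0.08827 = 0.07969 M.
Ka((CH3)3NH+) = Kw/Kb = 1.0e-14 / 6.3 x 10^-5 = 1.59e-10.
[H^+] = sqrt(Ka x [(CH3)3NH+]) = sqrt(1.59e-10 x 0.07969) = 3.56e-6 M.
pH = -log(3.56e-6) = 5.45.

5.45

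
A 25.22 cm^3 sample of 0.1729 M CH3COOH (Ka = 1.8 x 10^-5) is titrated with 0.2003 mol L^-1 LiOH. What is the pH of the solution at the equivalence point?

n(CH3COOH) = 0.1729 x 0.02522 = 0.004361 mol; V(LiOH) at equivalence = 0.004361/0.2003 = 0.02177 L.
At equivalence all the acid is converted to CH3COO-; total volume = 0.02522 + 0.02177 = 0.04699 L, so [CH3COO-] = 0.004361/0.04699 = 0.09280 M.
Kb = Kw/Ka = 1.0e-14 / 1.8 x 10^-5 = 5.56e-10.
[OH^-] = sqrt(Kb x [CH3COO-]) = sqrt(5.56e-10 x 0.09280) = 7.18e-6 M.
pOH = 5.14, so pH = 14.00 - 5.14 = 8.86.

8.86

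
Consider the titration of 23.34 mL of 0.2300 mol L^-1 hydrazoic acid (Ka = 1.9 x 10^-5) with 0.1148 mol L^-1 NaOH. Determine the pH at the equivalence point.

8.80

n(HN3) = 0.2300 x 0.02334 = 0.005368 mol; V(NaOH) at equivalence = 0.005368/0.1148 = 0.04676 L.
At equivalence all the acid is converted to N3-; total volume = 0.02334 + 0.04676 = 0.07010 L, so [N3-] = 0.005368/0.07010 = 0.07658 M.
Kb = Kw/Ka = 1.0e-14 / 1.9 x 10^-5 = 5.26e-10.
[OH^-] = sqrt(Kb x [N3-]) = sqrt(5.26e-10 x 0.07658) = 6.35e-6 M.
pOH = 5.20, so pH = 14.00 - 5.20 = 8.80.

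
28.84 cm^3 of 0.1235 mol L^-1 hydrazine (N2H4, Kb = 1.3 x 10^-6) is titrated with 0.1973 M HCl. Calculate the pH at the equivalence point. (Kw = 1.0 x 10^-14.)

4.62

n(N2H4) = 0.1235 x 0.02884 = 0.003562 mol; V(HCl) at equivalence = 0.003562/0.1973 = 0.01805 L.
At equivalence the base is fully converted to N2H5+; total volume = 0.04689 L, so [N2H5+] = 0.003562/0.04689 = 0.07596 M.
Ka(N2H5+) = Kw/Kb = 1.0e-14 / 1.3 x 10^-6 = 7.69e-9.
[H^+] = sqrt(Ka x [N2H5+]) = sqrt(7.69e-9 x 0.07596) = 2.42e-5 M.
pH = -log(2.42e-5) = 4.62.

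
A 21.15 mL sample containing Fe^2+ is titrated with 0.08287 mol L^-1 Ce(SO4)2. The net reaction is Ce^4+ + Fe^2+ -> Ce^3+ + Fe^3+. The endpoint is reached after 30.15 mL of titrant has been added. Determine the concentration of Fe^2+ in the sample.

0.118 M

n(Ce(SO4)2) = 0.08287 x 0.03015 = 0.002499 mol.
From the balanced equation, 1 mol Ce(SO4)2 reacts with 1 mol Fe^2+, so n(Fe^2+) = 0.002499 x 1/1 = 0.002499 mol.
[Fe^2+] = 0.002499 / 0.02115 L = 0.118 M.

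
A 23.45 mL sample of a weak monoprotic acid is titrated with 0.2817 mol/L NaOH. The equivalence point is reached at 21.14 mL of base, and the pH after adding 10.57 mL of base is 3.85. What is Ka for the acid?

10.57 mL is half of the equivalence volume, so this is the half-equivalence point where [HA] = [A^-].
At half-equivalence pH = pKa, so pKa = 3.85.
Ka = 10^(-3.85) = 1.4 x 10^-4.

1.4 x 10^-4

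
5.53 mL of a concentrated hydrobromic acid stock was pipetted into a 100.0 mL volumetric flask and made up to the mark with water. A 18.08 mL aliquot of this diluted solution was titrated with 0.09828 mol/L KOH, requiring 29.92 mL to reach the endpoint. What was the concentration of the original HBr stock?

n(KOH) = 0.09828 x 0.02992 = 0.002941 mol.
n(HBr) in the aliquot = 0.002941 mol.
[diluted HBr] = 0.002941 / 0.01808 = 0.1626 M.
Dilution factor = 100.0/5.530 = 18.08, so [stock] = 0.1626 x 18.08 = 2.94 M.

2.94 M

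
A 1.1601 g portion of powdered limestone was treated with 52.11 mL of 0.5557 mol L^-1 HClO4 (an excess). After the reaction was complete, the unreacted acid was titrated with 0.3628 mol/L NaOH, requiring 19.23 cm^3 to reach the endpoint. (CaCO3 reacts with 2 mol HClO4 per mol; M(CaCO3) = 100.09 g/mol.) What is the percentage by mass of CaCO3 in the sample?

Total n(HClO4) added = 0.5557 x 0.05211 = 0.02896 mol.
n(NaOH) used = 0.3628 x 0.01923 = 0.006977 mol, which equals the excess n(HClO4).
So n(HClO4) consumed by the sample = 0.02896 - 0.006977 = 0.02198 mol.
n(CaCO3) = 0.02198 / 2 = 0.01099 mol.
mass CaCO3 = 0.01099 x 100.09 = 1.100 g, so %CaCO3 = 1.100/1.1601 x 100 = 94.8%.

94.8%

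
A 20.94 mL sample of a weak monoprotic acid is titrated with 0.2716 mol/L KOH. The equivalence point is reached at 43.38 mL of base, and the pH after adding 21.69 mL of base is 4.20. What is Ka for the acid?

21.69 mL is half of the equivalence volume, so this is the half-equivalence point where [HA] = [A^-].
At half-equivalence pH = pKa, so pKa = 4.20.
Ka = 10^(-4.20) = 6.3 x 10^-5.

6.3 x 10^-5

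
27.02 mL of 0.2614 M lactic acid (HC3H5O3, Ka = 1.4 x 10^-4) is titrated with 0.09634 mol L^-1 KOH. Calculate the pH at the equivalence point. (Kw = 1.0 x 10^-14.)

8.35

n(HC3H5O3) = 0.2614 x 0.02702 = 0.007063 mol; V(KOH) at equivalence = 0.007063/0.09634 = 0.07331 L.
At equivalence all the acid is converted to C3H5O3-; total volume = 0.02702 + 0.07331 = 0.1003 L, so [C3H5O3-] = 0.007063/0.1003 = 0.07040 M.
Kb = Kw/Ka = 1.0e-14 / 1.4 x 10^-4 = 7.14e-11.
[OH^-] = sqrt(Kb x [C3H5O3-]) = sqrt(7.14e-11 x 0.07040) = 2.24e-6 M.
pOH = 5.65, so pH = 14.00 - 5.65 = 8.35.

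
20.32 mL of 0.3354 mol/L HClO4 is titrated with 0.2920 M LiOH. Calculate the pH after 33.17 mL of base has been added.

n(acid) = 0.3354 x 0.02032 = 0.006815 mol; n(LiOH) added = 0.2920 x 0.03317 = 0.009686 mol.
Base is in excess by 0.009686 - 0.006815 = 0.002870 mol in a total volume of 0.05349 L.
[OH^-] = 0.002870/0.05349 = 0.05366 M, so pOH = 1.27 and pH = 14.00 - 1.27 = 12.73.

12.73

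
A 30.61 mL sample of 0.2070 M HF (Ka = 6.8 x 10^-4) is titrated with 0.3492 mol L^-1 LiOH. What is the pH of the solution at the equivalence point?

8.14

n(HF) = 0.2070 x 0.03061 = 0.006336 mol; V(LiOH) at equivalence = 0.006336/0.3492 = 0.01815 L.
At equivalence all the acid is converted to F-; total volume = 0.03061 + 0.01815 = 0.04876 L, so [F-] = 0.006336/0.04876 = 0.1300 M.
Kb = Kw/Ka = 1.0e-14 / 6.8 x 10^-4 = 1.47e-11.
[OH^-] = sqrt(Kb x [F-]) = sqrt(1.47e-11 x 0.1300) = 1.38e-6 M.
pOH = 5.86, so pH = 14.00 - 5.86 = 8.14.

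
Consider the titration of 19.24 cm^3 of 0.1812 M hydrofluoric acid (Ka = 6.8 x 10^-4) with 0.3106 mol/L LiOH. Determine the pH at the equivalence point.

n(HF) = 0.1812 x 0.01924 = 0.003486 mol; V(LiOH) at equivalence = 0.003486/0.3106 = 0.01122 L.
At equivalence all the acid is converted to F-; total volume = 0.01924 + 0.01122 = 0.03046 L, so [F-] = 0.003486/0.03046 = 0.1144 M.
Kb = Kw/Ka = 1.0e-14 / 6.8 x 10^-4 = 1.47e-11.
[OH^-] = sqrt(Kb x [F-]) = sqrt(1.47e-11 x 0.1144) = 1.30e-6 M.
pOH = 5.89, so pH = 14.00 - 5.89 = 8.11.

8.11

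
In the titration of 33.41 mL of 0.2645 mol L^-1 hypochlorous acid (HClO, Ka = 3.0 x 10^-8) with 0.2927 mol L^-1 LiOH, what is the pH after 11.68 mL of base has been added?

7.32

Initial n(HClO) = 0.2645 x 0.03341 = 0.008837 mol.
n(LiOH) added = 0.2927 x 0.01168 = 0.003419 mol, converting that many moles of HClO to ClO-.
Remaining n(HClO) = 0.005418 mol; n(ClO-) = 0.003419 mol.
By Henderson-Hasselbalch, pH = pKa + log([A^-]/[HA]) = 7.52 + log(0.003419/0.005418) = 7.52 + (-0.20) = 7.32.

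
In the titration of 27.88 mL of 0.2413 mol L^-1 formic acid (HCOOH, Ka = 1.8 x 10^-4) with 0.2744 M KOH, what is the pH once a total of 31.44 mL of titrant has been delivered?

12.51

n(acid) = 0.2413 x 0.02788 = 0.006727 mol; n(KOH) added = 0.2744 x 0.03144 = 0.008627 mol.
Base is in excess by 0.008627 - 0.006727 = 0.001900 mol in a total volume of 0.05932 L.
[OH^-] = 0.001900/0.05932 = 0.03202 M, so pOH = 1.49 and pH = 14.00 - 1.49 = 12.51.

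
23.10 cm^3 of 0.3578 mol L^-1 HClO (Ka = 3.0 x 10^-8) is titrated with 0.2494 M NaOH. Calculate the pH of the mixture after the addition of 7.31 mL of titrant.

6.97

Initial n(HClO) = 0.3578 x 0.02310 = 0.008265 mol.
n(NaOH) added = 0.2494 x 0.007310 = 0.001823 mol, converting that many moles of HClO to ClO-.
Remaining n(HClO) = 0.006442 mol; n(ClO-) = 0.001823 mol.
By Henderson-Hasselbalch, pH = pKa + log([A^-]/[HA]) = 7.52 + log(0.001823/0.006442) = 7.52 + (-0.55) = 6.97.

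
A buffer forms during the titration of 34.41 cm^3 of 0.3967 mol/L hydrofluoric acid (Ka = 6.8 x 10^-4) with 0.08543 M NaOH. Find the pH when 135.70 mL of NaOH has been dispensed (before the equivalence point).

Initial n(HF) = 0.3967 x 0.03441 = 0.01365 mol.
n(NaOH) added = 0.08543 x 0.1357 = 0.01159 mol, converting that many moles of HF to F-.
Remaining n(HF) = 0.002058 mol; n(F-) = 0.01159 mol.
By Henderson-Hasselbalch, pH = pKa + log([A^-]/[HA]) = 3.17 + log(0.01159/0.002058) = 3.17 + (+0.75) = 3.92.

3.92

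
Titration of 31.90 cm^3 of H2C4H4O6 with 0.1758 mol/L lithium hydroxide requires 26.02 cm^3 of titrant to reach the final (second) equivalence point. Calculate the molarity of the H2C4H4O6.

n(LiOH) = 0.1758 x 0.02602 = 0.004574 mol.
At the final (second) equivalence point, 2 mol OH^- react per mol H2C4H4O6, so n(H2C4H4O6) = 0.004574 / 2 = 0.002287 mol.
[H2C4H4O6] = 0.002287 / 0.03190 L = 0.0717 M.

0.0717 M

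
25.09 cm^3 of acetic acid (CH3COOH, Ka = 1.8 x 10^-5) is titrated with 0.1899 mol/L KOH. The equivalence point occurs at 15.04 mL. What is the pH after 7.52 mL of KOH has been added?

4.74

7.52 mL is exactly half the equivalence volume (15.04/2), i.e. the half-equivalence point.
There, n(HA) = n(A^-), so pH = pKa = -log(1.8 x 10^-5) = 4.74.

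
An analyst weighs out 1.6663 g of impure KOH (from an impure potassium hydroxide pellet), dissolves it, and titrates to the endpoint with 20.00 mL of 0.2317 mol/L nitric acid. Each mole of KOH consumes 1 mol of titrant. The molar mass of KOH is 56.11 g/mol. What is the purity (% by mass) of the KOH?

15.6%

n(HNO3) = 0.2317 x 0.02000 = 0.004634 mol.
n(KOH) = 0.004634 / 1 = 0.004634 mol.
mass of KOH = 0.004634 x 56.11 = 0.2600 g.
% purity = 0.2600 / 1.6663 x 100 = 15.6%.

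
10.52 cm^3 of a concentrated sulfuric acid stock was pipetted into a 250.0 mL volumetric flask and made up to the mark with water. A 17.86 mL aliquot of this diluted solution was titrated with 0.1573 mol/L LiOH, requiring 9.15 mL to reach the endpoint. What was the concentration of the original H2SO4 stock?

0.958 M

n(LiOH) = 0.1573 x 0.009150 = 0.001439 mol.
n(H2SO4) in the aliquot = 0.001439 x 1/2 = 0.0007196 mol.
[diluted H2SO4] = 0.0007196 / 0.01786 = 0.04029 M.
Dilution factor = 250.0/10.52 = 23.76, so [stock] = 0.04029 x 23.76 = 0.958 M.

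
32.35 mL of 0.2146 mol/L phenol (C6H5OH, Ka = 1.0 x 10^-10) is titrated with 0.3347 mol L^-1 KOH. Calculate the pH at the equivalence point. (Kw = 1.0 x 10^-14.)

n(C6H5OH) = 0.2146 x 0.03235 = 0.006942 mol; V(KOH) at equivalence = 0.006942/0.3347 = 0.02074 L.
At equivalence all the acid is converted to C6H5O-; total volume = 0.03235 + 0.02074 = 0.05309 L, so [C6H5O-] = 0.006942/0.05309 = 0.1308 M.
Kb = Kw/Ka = 1.0e-14 / 1.0 x 10^-10 = 0.000100.
[OH^-] = sqrt(Kb x [C6H5O-]) = sqrt(0.000100 x 0.1308) = 0.00362 M.
pOH = 2.44, so pH = 14.00 - 2.44 = 11.56.

11.56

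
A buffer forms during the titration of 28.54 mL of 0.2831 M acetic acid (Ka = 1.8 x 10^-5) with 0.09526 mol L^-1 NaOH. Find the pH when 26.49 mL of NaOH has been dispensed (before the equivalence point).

Initial n(CH3COOH) = 0.2831 x 0.02854 = 0.008080 mol.
n(NaOH) added = 0.09526 x 0.02649 = 0.002523 mol, converting that many moles of CH3COOH to CH3COO-.
Remaining n(CH3COOH) = 0.005556 mol; n(CH3COO-) = 0.002523 mol.
By Henderson-Hasselbalch, pH = pKa + log([A^-]/[HA]) = 4.74 + log(0.002523/0.005556) = 4.74 + (-0.34) = 4.40.

4.40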